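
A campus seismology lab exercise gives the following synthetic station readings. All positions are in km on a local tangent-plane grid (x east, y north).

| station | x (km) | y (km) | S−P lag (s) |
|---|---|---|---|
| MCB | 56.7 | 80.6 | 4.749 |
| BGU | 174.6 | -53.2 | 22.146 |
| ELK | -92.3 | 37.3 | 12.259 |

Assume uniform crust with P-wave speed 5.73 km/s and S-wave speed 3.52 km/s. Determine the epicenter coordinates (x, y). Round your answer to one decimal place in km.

(14.6, 70.3)

Distance from S−P lag: d = Δt · v_P v_S / (v_P − v_S) = Δt · (5.73·3.52)/(5.73−3.52) ≈ 9.1265·Δt.
So d_MCB = 43.34, d_BGU = 202.12, d_ELK = 111.88 km.
Circle about each station: (x − 56.7)² + (y − 80.6)² = 43.34²; (x − 174.6)² + (y + 53.2)² = 202.12²; (x + 92.3)² + (y − 37.3)² = 111.88².
Subtracting the MCB equation from the BGU and ELK equations removes the quadratic terms:
235.8 x − 267.6 y = -15369.99
-298.0 x − 86.6 y = -10439.45
Solving the 2×2 system: x ≈ 14.6, y ≈ 70.3 km.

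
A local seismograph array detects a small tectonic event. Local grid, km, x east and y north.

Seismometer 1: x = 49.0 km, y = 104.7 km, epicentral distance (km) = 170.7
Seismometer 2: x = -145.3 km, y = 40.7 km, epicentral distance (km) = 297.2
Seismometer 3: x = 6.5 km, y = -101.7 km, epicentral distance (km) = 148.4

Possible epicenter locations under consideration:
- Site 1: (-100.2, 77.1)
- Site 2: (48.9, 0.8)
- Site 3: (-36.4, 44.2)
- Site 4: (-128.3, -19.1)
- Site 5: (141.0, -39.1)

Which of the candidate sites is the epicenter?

Site 5

For each candidate, compare |candidate − station| to the reported distance:
Site 1: residuals Seismometer 1 19.0, Seismometer 2 239.2, Seismometer 3 59.8 → max 239.2 km
Site 2: residuals Seismometer 1 66.8, Seismometer 2 98.9, Seismometer 3 37.5 → max 98.9 km
Site 3: residuals Seismometer 1 66.0, Seismometer 2 188.2, Seismometer 3 3.7 → max 188.2 km
Site 4: residuals Seismometer 1 45.5, Seismometer 2 235.0, Seismometer 3 9.7 → max 235.0 km
Site 5: residuals Seismometer 1 0.0, Seismometer 2 0.0, Seismometer 3 0.0 → max 0.0 km
Only Site 5 has all residuals ≈ 0.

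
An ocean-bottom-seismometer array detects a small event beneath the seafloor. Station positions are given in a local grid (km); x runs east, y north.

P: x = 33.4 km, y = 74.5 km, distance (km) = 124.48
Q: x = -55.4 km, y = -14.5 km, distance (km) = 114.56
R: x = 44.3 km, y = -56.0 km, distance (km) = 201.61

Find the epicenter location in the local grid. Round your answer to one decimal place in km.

Circle about each station: (x − 33.4)² + (y − 74.5)² = 124.48²; (x + 55.4)² + (y + 14.5)² = 114.56²; (x − 44.3)² + (y + 56.0)² = 201.61².
Subtracting pairs of circle equations eliminates x²+y² and gives linear equations (the radical axes):
-177.6 x − 178.0 y = -1015.12
21.8 x − 261.0 y = -26718.64
Solving the 2×2 system: x ≈ -89.4, y ≈ 94.9 km.
Check against P (with the unrounded x, y): √((x − 33.4)²+(y − 74.5)²) = 124.48 ≈ 124.48 km. ✓

(-89.4, 94.9)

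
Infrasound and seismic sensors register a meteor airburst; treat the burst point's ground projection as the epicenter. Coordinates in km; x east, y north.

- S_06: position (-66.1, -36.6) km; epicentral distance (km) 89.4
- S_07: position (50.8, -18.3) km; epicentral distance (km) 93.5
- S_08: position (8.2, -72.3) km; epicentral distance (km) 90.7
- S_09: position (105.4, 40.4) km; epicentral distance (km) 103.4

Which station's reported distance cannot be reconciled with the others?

Solve using three stations at a time. Using S_06, S_08, S_09 (subtract circle equations pairwise → linear system) gives (x, y) ≈ (4.4, 18.3).
Distances from that point to each station vs reported:
  S_06: calculated 89.4 vs reported 89.4 → residual 0.0 km
  S_07: calculated 59.1 vs reported 93.5 → residual 34.4 km
  S_08: calculated 90.7 vs reported 90.7 → residual 0.0 km
  S_09: calculated 103.4 vs reported 103.4 → residual 0.0 km
S_06, S_08, S_09 are mutually consistent (residuals ≈ 0); S_07 is off by 34.4 km.

S_07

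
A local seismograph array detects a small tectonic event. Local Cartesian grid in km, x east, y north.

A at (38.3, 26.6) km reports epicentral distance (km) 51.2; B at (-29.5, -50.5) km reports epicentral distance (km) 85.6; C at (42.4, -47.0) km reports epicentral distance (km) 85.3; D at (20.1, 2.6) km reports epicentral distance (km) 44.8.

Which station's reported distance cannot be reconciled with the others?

C

Solve using three stations at a time. Using A, B, D (subtract circle equations pairwise → linear system) gives (x, y) ≈ (-12.4, 33.4).
Distances from that point to each station vs reported:
  A: calculated 51.2 vs reported 51.2 → residual 0.0 km
  B: calculated 85.6 vs reported 85.6 → residual 0.0 km
  C: calculated 97.3 vs reported 85.3 → residual 12.0 km
  D: calculated 44.8 vs reported 44.8 → residual 0.0 km
A, B, D are mutually consistent (residuals ≈ 0); C is off by 12.0 km.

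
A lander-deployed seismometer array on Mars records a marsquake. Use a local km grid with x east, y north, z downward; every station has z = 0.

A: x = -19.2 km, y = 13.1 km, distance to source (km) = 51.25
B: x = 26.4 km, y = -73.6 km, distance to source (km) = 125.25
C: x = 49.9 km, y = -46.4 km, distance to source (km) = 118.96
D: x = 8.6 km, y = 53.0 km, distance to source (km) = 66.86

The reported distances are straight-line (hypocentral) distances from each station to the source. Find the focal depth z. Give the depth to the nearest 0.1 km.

Each station gives a sphere (x−x_i)² + (y−y_i)² + z² = d_i² (stations at z=0).
Subtracting the A sphere from B and C: z² cancels, leaving linear equations in x and y:
91.2 x − 173.4 y = -7487.33
138.2 x − 119.0 y = -7422.20
Solving: x ≈ -30.205, y ≈ 27.293 km (keep extra digits for the depth step; rounded: -30.2, 27.3).
Then from the A sphere: z² = 51.25² − (x + 19.2)² − (y − 13.1)² with x = -30.205, y = 27.293, so z ≈ 48.000 ≈ 48.0 km.

z ≈ 48.0 km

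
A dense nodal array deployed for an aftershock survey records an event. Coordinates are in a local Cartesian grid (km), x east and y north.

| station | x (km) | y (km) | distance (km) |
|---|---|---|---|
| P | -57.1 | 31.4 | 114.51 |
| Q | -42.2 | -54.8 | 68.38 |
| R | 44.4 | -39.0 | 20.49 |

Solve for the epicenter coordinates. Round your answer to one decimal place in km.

Circle about each station: (x + 57.1)² + (y − 31.4)² = 114.51²; (x + 42.2)² + (y + 54.8)² = 68.38²; (x − 44.4)² + (y + 39.0)² = 20.49².
Subtracting the P equation from the Q and R equations removes the quadratic terms:
29.8 x − 172.4 y = 8974.23
203.0 x − 140.8 y = 11938.69
Solving the 2×2 system: x ≈ 25.8, y ≈ -47.6 km.

25.8 km east, -47.6 km north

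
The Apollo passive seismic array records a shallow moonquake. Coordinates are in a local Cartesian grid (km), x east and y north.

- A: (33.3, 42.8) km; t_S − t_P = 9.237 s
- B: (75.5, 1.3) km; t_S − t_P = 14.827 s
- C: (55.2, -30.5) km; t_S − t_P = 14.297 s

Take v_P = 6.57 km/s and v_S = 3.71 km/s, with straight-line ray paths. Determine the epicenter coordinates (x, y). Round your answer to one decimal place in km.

Distance from S−P lag: d = Δt · v_P v_S / (v_P − v_S) = Δt · (6.57·3.71)/(6.57−3.71) ≈ 8.5226·Δt.
So d_A = 78.72, d_B = 126.36, d_C = 121.85 km.
Circle about each station: (x − 33.3)² + (y − 42.8)² = 78.72²; (x − 75.5)² + (y − 1.3)² = 126.36²; (x − 55.2)² + (y + 30.5)² = 121.85².
Subtracting pairs of circle equations eliminates x²+y² and gives linear equations (the radical axes):
84.4 x − 83.0 y = -7008.80
43.8 x − 146.6 y = -7614.02
Solving the 2×2 system: x ≈ -45.3, y ≈ 38.4 km.

-45.3 km east, 38.4 km north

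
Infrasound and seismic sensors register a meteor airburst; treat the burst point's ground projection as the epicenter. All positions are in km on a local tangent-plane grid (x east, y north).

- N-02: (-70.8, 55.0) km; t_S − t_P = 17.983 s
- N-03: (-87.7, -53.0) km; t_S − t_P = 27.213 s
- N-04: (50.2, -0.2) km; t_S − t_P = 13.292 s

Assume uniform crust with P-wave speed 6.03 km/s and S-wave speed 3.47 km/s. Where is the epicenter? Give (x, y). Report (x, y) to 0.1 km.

Distance from S−P lag: d = Δt · v_P v_S / (v_P − v_S) = Δt · (6.03·3.47)/(6.03−3.47) ≈ 8.1735·Δt.
So d_N-02 = 146.98, d_N-03 = 222.42, d_N-04 = 108.64 km.
Circle about each station: (x + 70.8)² + (y − 55.0)² = 146.98²; (x + 87.7)² + (y + 53.0)² = 222.42²; (x − 50.2)² + (y + 0.2)² = 108.64².
Subtracting pairs of circle equations eliminates x²+y² and gives linear equations (the radical axes):
-33.8 x − 216.0 y = -25404.89
242.0 x − 110.4 y = 4282.91
Solving the 2×2 system: x ≈ 66.6, y ≈ 107.2 km.

(66.6, 107.2)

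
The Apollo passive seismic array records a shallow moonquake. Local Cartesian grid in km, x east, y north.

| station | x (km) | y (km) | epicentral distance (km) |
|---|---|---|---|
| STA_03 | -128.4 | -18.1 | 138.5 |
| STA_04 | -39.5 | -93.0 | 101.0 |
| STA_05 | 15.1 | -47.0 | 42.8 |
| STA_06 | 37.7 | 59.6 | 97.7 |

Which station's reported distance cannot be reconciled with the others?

Solve using three stations at a time. Using STA_03, STA_04, STA_05 (subtract circle equations pairwise → linear system) gives (x, y) ≈ (9.4, -4.7).
Distances from that point to each station vs reported:
  STA_03: calculated 138.5 vs reported 138.5 → residual 0.0 km
  STA_04: calculated 101.0 vs reported 101.0 → residual 0.0 km
  STA_05: calculated 42.7 vs reported 42.8 → residual 0.1 km
  STA_06: calculated 70.2 vs reported 97.7 → residual 27.5 km
STA_03, STA_04, STA_05 are mutually consistent (residuals ≈ 0); STA_06 is off by 27.5 km.

STA_06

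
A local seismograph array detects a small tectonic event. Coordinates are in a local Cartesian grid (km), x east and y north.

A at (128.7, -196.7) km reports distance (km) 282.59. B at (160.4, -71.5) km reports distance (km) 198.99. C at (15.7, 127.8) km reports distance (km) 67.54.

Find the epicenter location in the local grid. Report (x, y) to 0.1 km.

(11.4, 60.4)

Circle about each station: (x − 128.7)² + (y + 196.7)² = 282.59²; (x − 160.4)² + (y + 71.5)² = 198.99²; (x − 15.7)² + (y − 127.8)² = 67.54².
Subtracting pairs of circle equations eliminates x²+y² and gives linear equations (the radical axes):
63.4 x + 250.4 y = 15845.92
-226.0 x + 649.0 y = 36620.21
Solving the 2×2 system: x ≈ 11.4, y ≈ 60.4 km.
Check against A (with the unrounded x, y): √((x − 128.7)²+(y + 196.7)²) = 282.59 ≈ 282.59 km. ✓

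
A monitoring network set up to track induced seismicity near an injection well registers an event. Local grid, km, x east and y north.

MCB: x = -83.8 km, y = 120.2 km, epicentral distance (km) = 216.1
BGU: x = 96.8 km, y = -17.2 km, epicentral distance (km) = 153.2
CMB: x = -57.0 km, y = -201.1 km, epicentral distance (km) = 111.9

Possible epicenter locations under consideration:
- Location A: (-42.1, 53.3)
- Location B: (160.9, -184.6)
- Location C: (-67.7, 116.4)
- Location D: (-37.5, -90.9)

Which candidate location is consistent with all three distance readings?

Location D

For each candidate, compare |candidate − station| to the reported distance:
Location A: residuals MCB 137.3, BGU 2.6, CMB 142.9 → max 142.9 km
Location B: residuals MCB 174.8, BGU 26.1, CMB 106.6 → max 174.8 km
Location C: residuals MCB 199.6, BGU 58.7, CMB 205.8 → max 205.8 km
Location D: residuals MCB 0.0, BGU 0.0, CMB 0.0 → max 0.0 km
Only Location D has all residuals ≈ 0.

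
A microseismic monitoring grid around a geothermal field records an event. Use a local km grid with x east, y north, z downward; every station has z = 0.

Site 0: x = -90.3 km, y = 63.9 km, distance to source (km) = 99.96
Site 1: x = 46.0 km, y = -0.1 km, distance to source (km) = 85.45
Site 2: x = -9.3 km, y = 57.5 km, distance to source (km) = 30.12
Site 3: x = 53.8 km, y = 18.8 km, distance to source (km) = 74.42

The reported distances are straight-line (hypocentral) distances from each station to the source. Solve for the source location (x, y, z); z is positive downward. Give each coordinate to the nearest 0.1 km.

x ≈ 7.3 km, y ≈ 73.6 km, depth ≈ 19.3 km

Each station gives a sphere (x−x_i)² + (y−y_i)² + z² = d_i² (stations at z=0).
Subtracting the Site 0 sphere from Site 1 and Site 2: z² cancels, leaving linear equations in x and y:
272.6 x − 128.0 y = -7430.99
162.0 x − 12.8 y = 240.23
Solving: x ≈ 7.298, y ≈ 73.597 km (keep extra digits for the depth step; rounded: 7.3, 73.6).
Then from the Site 0 sphere: z² = 99.96² − (x + 90.3)² − (y − 63.9)² with x = 7.298, y = 73.597, so z ≈ 19.303 ≈ 19.3 km.
Check against Site 3 (with the unrounded solution): distance 74.42 ≈ 74.42 km. ✓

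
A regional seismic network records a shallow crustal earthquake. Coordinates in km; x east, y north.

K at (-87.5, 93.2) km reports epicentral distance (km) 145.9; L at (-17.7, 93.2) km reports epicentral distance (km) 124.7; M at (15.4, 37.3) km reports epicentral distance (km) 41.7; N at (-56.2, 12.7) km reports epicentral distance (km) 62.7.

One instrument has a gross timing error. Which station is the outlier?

M

Solve using three stations at a time. Using K, L, N (subtract circle equations pairwise → linear system) gives (x, y) ≈ (-11.5, -31.4).
Distances from that point to each station vs reported:
  K: calculated 145.9 vs reported 145.9 → residual 0.0 km
  L: calculated 124.7 vs reported 124.7 → residual 0.0 km
  M: calculated 73.8 vs reported 41.7 → residual 32.1 km
  N: calculated 62.8 vs reported 62.7 → residual 0.1 km
K, L, N are mutually consistent (residuals ≈ 0); M is off by 32.1 km.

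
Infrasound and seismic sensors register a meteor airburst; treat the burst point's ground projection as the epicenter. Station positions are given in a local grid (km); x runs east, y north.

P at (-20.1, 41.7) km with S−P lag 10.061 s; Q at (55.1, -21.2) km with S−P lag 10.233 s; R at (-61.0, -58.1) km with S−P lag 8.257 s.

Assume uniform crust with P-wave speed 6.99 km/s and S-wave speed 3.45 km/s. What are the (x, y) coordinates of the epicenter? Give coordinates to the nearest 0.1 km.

Distance from S−P lag: d = Δt · v_P v_S / (v_P − v_S) = Δt · (6.99·3.45)/(6.99−3.45) ≈ 6.8123·Δt.
So d_P = 68.54, d_Q = 69.71, d_R = 56.25 km.
Circle about each station: (x + 20.1)² + (y − 41.7)² = 68.54²; (x − 55.1)² + (y + 21.2)² = 69.71²; (x + 61.0)² + (y + 58.1)² = 56.25².
Subtracting the P equation from the Q and R equations removes the quadratic terms:
150.4 x − 125.8 y = 1180.80
-81.8 x − 199.6 y = 6487.38
Solving the 2×2 system: x ≈ -14.4, y ≈ -26.6 km.

(-14.4, -26.6)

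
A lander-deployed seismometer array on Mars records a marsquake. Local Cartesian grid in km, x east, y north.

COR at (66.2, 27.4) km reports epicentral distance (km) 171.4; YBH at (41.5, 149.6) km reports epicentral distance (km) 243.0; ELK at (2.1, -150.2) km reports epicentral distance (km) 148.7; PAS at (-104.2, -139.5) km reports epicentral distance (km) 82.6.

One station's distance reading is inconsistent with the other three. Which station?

ELK

Solve using three stations at a time. Using COR, YBH, PAS (subtract circle equations pairwise → linear system) gives (x, y) ≈ (-81.1, -60.2).
Distances from that point to each station vs reported:
  COR: calculated 171.4 vs reported 171.4 → residual 0.0 km
  YBH: calculated 243.0 vs reported 243.0 → residual 0.0 km
  ELK: calculated 122.6 vs reported 148.7 → residual 26.1 km
  PAS: calculated 82.6 vs reported 82.6 → residual 0.0 km
COR, YBH, PAS are mutually consistent (residuals ≈ 0); ELK is off by 26.1 km.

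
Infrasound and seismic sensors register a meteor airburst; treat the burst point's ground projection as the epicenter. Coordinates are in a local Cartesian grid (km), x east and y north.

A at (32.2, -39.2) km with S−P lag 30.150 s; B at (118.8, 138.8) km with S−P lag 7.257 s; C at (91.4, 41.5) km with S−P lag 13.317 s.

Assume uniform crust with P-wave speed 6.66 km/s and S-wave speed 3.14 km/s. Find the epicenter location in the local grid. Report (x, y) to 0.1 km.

(141.9, 102.4)

Distance from S−P lag: d = Δt · v_P v_S / (v_P − v_S) = Δt · (6.66·3.14)/(6.66−3.14) ≈ 5.9410·Δt.
So d_A = 179.12, d_B = 43.11, d_C = 79.12 km.
Circle about each station: (x − 32.2)² + (y + 39.2)² = 179.12²; (x − 118.8)² + (y − 138.8)² = 43.11²; (x − 91.4)² + (y − 41.5)² = 79.12².
Subtracting the A equation from the B and C equations removes the quadratic terms:
173.2 x + 356.0 y = 61030.90
118.4 x + 161.4 y = 33326.73
Solving the 2×2 system: x ≈ 141.9, y ≈ 102.4 km.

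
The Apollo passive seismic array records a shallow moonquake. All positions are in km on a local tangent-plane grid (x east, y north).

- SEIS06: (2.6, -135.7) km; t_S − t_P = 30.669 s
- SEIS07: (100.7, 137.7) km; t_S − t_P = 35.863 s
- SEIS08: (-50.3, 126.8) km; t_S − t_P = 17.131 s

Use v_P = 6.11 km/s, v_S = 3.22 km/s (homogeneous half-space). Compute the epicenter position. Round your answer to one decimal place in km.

Distance from S−P lag: d = Δt · v_P v_S / (v_P − v_S) = Δt · (6.11·3.22)/(6.11−3.22) ≈ 6.8077·Δt.
So d_SEIS06 = 208.78, d_SEIS07 = 244.14, d_SEIS08 = 116.62 km.
Circle about each station: (x − 2.6)² + (y + 135.7)² = 208.78²; (x − 100.7)² + (y − 137.7)² = 244.14²; (x + 50.3)² + (y − 126.8)² = 116.62².
Subtracting the SEIS06 equation from the SEIS07 and SEIS08 equations removes the quadratic terms:
196.2 x + 546.8 y = -5334.72
-105.8 x + 525.0 y = 30175.94
Solving the 2×2 system: x ≈ -120.0, y ≈ 33.3 km.

x ≈ -120.0 km, y ≈ 33.3 km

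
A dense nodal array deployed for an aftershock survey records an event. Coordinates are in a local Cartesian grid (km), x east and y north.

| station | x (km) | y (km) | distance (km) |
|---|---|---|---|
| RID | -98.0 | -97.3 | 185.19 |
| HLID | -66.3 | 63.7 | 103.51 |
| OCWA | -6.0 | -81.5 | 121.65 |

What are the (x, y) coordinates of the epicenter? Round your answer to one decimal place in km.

(32.8, 33.8)

Circle about each station: (x + 98.0)² + (y + 97.3)² = 185.19²; (x + 66.3)² + (y − 63.7)² = 103.51²; (x + 6.0)² + (y + 81.5)² = 121.65².
Subtracting the RID equation from the HLID and OCWA equations removes the quadratic terms:
63.4 x + 322.0 y = 12963.11
184.0 x + 31.6 y = 7103.57
Solving the 2×2 system: x ≈ 32.8, y ≈ 33.8 km.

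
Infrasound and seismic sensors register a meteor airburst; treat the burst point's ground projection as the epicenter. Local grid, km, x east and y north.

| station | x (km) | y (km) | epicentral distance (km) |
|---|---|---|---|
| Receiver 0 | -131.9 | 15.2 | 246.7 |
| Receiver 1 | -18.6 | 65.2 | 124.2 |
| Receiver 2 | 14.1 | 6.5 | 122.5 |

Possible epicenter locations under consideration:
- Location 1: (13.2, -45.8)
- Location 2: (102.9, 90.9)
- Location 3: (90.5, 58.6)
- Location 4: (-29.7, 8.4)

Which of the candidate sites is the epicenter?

For each candidate, compare |candidate − station| to the reported distance:
Location 1: residuals Receiver 0 89.3, Receiver 1 8.7, Receiver 2 70.2 → max 89.3 km
Location 2: residuals Receiver 0 0.0, Receiver 1 0.0, Receiver 2 0.0 → max 0.0 km
Location 3: residuals Receiver 0 20.1, Receiver 1 14.9, Receiver 2 30.0 → max 30.0 km
Location 4: residuals Receiver 0 144.3, Receiver 1 66.3, Receiver 2 78.7 → max 144.3 km
Only Location 2 has all residuals ≈ 0.

Location 2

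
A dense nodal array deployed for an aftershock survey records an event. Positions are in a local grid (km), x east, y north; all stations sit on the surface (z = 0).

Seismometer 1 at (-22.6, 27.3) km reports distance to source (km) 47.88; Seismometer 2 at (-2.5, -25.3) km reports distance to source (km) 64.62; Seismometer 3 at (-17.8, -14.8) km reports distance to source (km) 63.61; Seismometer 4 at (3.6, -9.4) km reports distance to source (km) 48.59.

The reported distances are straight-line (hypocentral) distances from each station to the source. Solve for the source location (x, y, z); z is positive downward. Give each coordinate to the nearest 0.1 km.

Each station gives a sphere (x−x_i)² + (y−y_i)² + z² = d_i² (stations at z=0).
Subtracting the Seismometer 1 sphere from Seismometer 2 and Seismometer 3: z² cancels, leaving linear equations in x and y:
40.2 x − 105.2 y = -2492.96
9.6 x − 84.2 y = -2473.91
Solving: x ≈ 21.200, y ≈ 31.798 km (keep extra digits for the depth step; rounded: 21.2, 31.8).
Then from the Seismometer 1 sphere: z² = 47.88² − (x + 22.6)² − (y − 27.3)² with x = 21.200, y = 31.798, so z ≈ 18.810 ≈ 18.8 km.
Check against Seismometer 4 (with the unrounded solution): distance 48.59 ≈ 48.59 km. ✓

x ≈ 21.2 km, y ≈ 31.8 km, depth ≈ 18.8 km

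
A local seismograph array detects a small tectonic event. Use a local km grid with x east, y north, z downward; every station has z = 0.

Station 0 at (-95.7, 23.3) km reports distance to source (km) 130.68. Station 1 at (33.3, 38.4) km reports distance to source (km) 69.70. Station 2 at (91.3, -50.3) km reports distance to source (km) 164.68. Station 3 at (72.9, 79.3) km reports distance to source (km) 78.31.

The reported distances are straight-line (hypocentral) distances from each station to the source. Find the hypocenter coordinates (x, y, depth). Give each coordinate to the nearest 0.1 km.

(9.8, 85.2, 46.0)

Each station gives a sphere (x−x_i)² + (y−y_i)² + z² = d_i² (stations at z=0).
Subtracting the Station 0 sphere from Station 1 and Station 2: z² cancels, leaving linear equations in x and y:
258.0 x + 30.2 y = 5101.24
374.0 x − 147.2 y = -8877.84
Solving: x ≈ 9.798, y ≈ 85.207 km (keep extra digits for the depth step; rounded: 9.8, 85.2).
Then from the Station 0 sphere: z² = 130.68² − (x + 95.7)² − (y − 23.3)² with x = 9.798, y = 85.207, so z ≈ 45.989 ≈ 46.0 km.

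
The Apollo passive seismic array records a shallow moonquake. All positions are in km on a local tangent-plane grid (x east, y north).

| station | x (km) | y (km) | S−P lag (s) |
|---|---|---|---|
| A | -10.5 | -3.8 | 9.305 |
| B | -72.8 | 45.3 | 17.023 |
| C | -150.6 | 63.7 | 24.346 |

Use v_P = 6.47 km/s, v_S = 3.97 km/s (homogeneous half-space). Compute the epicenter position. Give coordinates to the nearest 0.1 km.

(66.7, -60.2)

Distance from S−P lag: d = Δt · v_P v_S / (v_P − v_S) = Δt · (6.47·3.97)/(6.47−3.97) ≈ 10.2744·Δt.
So d_A = 95.60, d_B = 174.90, d_C = 250.14 km.
Circle about each station: (x + 10.5)² + (y + 3.8)² = 95.60²; (x + 72.8)² + (y − 45.3)² = 174.90²; (x + 150.6)² + (y − 63.7)² = 250.14².
Subtracting the A equation from the B and C equations removes the quadratic terms:
-124.6 x + 98.2 y = -14223.41
-280.2 x + 135.0 y = -26817.30
Solving the 2×2 system: x ≈ 66.7, y ≈ -60.2 km.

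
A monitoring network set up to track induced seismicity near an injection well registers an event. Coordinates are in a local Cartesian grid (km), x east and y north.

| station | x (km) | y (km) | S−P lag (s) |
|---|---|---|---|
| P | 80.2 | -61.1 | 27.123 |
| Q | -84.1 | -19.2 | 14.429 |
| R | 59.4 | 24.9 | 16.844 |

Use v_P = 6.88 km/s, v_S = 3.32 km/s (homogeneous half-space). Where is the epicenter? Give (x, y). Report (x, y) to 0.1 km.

Distance from S−P lag: d = Δt · v_P v_S / (v_P − v_S) = Δt · (6.88·3.32)/(6.88−3.32) ≈ 6.4162·Δt.
So d_P = 174.03, d_Q = 92.58, d_R = 108.07 km.
Circle about each station: (x − 80.2)² + (y + 61.1)² = 174.03²; (x + 84.1)² + (y + 19.2)² = 92.58²; (x − 59.4)² + (y − 24.9)² = 108.07².
Subtracting pairs of circle equations eliminates x²+y² and gives linear equations (the radical axes):
-328.6 x + 83.8 y = 18991.58
-41.6 x + 172.0 y = 12590.44
Solving the 2×2 system: x ≈ -41.7, y ≈ 63.1 km.

-41.7 km east, 63.1 km north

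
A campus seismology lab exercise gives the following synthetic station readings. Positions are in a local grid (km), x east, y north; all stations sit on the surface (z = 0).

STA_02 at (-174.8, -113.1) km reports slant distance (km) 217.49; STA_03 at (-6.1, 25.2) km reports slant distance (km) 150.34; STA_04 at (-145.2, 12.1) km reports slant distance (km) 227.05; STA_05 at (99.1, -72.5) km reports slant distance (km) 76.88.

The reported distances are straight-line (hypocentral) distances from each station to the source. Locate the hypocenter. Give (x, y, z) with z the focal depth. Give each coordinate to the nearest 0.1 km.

Each station gives a sphere (x−x_i)² + (y−y_i)² + z² = d_i² (stations at z=0).
Subtracting the STA_02 sphere from STA_03 and STA_04: z² cancels, leaving linear equations in x and y:
337.4 x + 276.6 y = -17974.62
59.2 x + 250.4 y = -26367.00
Solving: x ≈ 40.996, y ≈ -114.992 km (keep extra digits for the depth step; rounded: 41.0, -115.0).
Then from the STA_02 sphere: z² = 217.49² − (x + 174.8)² − (y + 113.1)² with x = 40.996, y = -114.992, so z ≈ 27.026 ≈ 27.0 km.

(41.0, -115.0, 27.0)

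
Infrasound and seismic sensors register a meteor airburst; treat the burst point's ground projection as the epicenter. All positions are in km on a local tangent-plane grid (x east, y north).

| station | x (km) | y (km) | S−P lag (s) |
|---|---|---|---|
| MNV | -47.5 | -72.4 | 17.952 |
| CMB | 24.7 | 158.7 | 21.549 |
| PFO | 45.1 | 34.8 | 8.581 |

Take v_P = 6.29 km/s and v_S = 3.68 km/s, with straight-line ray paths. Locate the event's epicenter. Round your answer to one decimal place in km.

Distance from S−P lag: d = Δt · v_P v_S / (v_P − v_S) = Δt · (6.29·3.68)/(6.29−3.68) ≈ 8.8687·Δt.
So d_MNV = 159.21, d_CMB = 191.11, d_PFO = 76.10 km.
Circle about each station: (x + 47.5)² + (y + 72.4)² = 159.21²; (x − 24.7)² + (y − 158.7)² = 191.11²; (x − 45.1)² + (y − 34.8)² = 76.10².
Subtracting the MNV equation from the CMB and PFO equations removes the quadratic terms:
144.4 x + 462.2 y = 7122.56
185.2 x + 214.4 y = 15303.65
Solving the 2×2 system: x ≈ 101.5, y ≈ -16.3 km.

(101.5, -16.3)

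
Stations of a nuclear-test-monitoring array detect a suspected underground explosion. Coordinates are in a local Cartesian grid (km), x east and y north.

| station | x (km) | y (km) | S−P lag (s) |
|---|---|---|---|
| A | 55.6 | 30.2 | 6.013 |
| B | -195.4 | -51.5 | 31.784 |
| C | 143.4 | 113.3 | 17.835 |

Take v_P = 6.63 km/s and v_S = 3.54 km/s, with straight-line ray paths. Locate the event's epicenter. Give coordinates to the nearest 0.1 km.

(19.6, 58.3)

Distance from S−P lag: d = Δt · v_P v_S / (v_P − v_S) = Δt · (6.63·3.54)/(6.63−3.54) ≈ 7.5955·Δt.
So d_A = 45.67, d_B = 241.42, d_C = 135.47 km.
Circle about each station: (x − 55.6)² + (y − 30.2)² = 45.67²; (x + 195.4)² + (y + 51.5)² = 241.42²; (x − 143.4)² + (y − 113.3)² = 135.47².
Subtracting pairs of circle equations eliminates x²+y² and gives linear equations (the radical axes):
-502.0 x − 163.4 y = -19367.86
175.6 x + 166.2 y = 13130.68
Solving the 2×2 system: x ≈ 19.6, y ≈ 58.3 km.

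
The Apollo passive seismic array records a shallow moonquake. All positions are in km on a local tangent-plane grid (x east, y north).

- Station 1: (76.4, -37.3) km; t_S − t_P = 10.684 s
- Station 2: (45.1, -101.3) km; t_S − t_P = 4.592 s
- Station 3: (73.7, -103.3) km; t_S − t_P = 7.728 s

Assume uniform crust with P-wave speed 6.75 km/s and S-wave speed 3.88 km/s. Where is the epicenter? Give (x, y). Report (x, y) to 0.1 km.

Distance from S−P lag: d = Δt · v_P v_S / (v_P − v_S) = Δt · (6.75·3.88)/(6.75−3.88) ≈ 9.1254·Δt.
So d_Station 1 = 97.50, d_Station 2 = 41.90, d_Station 3 = 70.52 km.
Circle about each station: (x − 76.4)² + (y + 37.3)² = 97.50²; (x − 45.1)² + (y + 101.3)² = 41.90²; (x − 73.7)² + (y + 103.3)² = 70.52².
Subtracting the Station 1 equation from the Station 2 and Station 3 equations removes the quadratic terms:
-62.6 x − 128.0 y = 12818.09
-5.4 x − 132.0 y = 13407.51
Solving the 2×2 system: x ≈ 3.2, y ≈ -101.7 km.

(3.2, -101.7)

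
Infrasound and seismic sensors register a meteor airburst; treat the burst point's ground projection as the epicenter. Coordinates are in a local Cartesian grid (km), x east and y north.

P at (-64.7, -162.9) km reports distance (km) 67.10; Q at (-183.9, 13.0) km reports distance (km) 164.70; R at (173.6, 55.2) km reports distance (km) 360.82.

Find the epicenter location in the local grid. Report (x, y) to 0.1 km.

Circle about each station: (x + 64.7)² + (y + 162.9)² = 67.10²; (x + 183.9)² + (y − 13.0)² = 164.70²; (x − 173.6)² + (y − 55.2)² = 360.82².
Subtracting the P equation from the Q and R equations removes the quadratic terms:
-238.4 x + 351.8 y = -19357.97
476.6 x + 436.2 y = -123227.16
Solving the 2×2 system: x ≈ -128.5, y ≈ -142.1 km.
Check against P (with the unrounded x, y): √((x + 64.7)²+(y + 162.9)²) = 67.10 ≈ 67.10 km. ✓

-128.5 km east, -142.1 km north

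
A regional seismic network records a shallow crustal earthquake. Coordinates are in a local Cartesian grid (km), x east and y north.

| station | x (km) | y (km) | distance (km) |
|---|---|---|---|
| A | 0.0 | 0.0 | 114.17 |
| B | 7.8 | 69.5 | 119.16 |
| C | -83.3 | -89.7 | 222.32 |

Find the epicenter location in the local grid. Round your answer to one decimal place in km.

(113.3, 14.1)

Circle about each station: x² + y² = 114.17²; (x − 7.8)² + (y − 69.5)² = 119.16²; (x + 83.3)² + (y + 89.7)² = 222.32².
Subtracting the A equation from the B and C equations removes the quadratic terms:
15.6 x + 139.0 y = 3726.77
-166.6 x − 179.4 y = -21406.41
Solving the 2×2 system: x ≈ 113.3, y ≈ 14.1 km.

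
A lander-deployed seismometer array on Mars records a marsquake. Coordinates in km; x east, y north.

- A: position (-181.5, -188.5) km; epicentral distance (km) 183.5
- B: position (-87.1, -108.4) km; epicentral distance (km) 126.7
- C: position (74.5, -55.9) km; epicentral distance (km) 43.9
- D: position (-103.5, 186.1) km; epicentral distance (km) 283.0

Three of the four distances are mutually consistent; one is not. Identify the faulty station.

Solve using three stations at a time. Using B, C, D (subtract circle equations pairwise → linear system) gives (x, y) ≈ (31.1, -62.8).
Distances from that point to each station vs reported:
  A: calculated 247.0 vs reported 183.5 → residual 63.5 km
  B: calculated 126.7 vs reported 126.7 → residual 0.0 km
  C: calculated 43.9 vs reported 43.9 → residual 0.0 km
  D: calculated 283.0 vs reported 283.0 → residual 0.0 km
B, C, D are mutually consistent (residuals ≈ 0); A is off by 63.5 km.

A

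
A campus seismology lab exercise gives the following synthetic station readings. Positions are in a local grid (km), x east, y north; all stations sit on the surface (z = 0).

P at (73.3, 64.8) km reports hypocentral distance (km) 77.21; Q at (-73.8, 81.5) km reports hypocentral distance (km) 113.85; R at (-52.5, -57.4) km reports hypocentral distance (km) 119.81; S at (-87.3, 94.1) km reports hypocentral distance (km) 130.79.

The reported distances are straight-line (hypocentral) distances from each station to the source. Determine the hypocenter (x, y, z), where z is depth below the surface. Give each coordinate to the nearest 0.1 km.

Each station gives a sphere (x−x_i)² + (y−y_i)² + z² = d_i² (stations at z=0).
Subtracting the P sphere from Q and R: z² cancels, leaving linear equations in x and y:
-294.2 x + 33.4 y = -4483.68
-251.6 x − 244.4 y = -11913.97
Solving: x ≈ 18.601, y ≈ 29.599 km (keep extra digits for the depth step; rounded: 18.6, 29.6).
Then from the P sphere: z² = 77.21² − (x − 73.3)² − (y − 64.8)² with x = 18.601, y = 29.599, so z ≈ 41.597 ≈ 41.6 km.

(18.6, 29.6, 41.6)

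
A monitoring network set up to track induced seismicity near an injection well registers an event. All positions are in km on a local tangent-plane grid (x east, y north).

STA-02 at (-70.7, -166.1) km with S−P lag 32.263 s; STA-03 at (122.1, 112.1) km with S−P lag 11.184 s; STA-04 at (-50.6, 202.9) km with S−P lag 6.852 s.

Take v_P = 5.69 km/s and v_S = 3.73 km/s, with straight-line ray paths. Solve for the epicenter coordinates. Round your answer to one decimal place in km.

16.9 km east, 172.1 km north

Distance from S−P lag: d = Δt · v_P v_S / (v_P − v_S) = Δt · (5.69·3.73)/(5.69−3.73) ≈ 10.8284·Δt.
So d_STA-02 = 349.36, d_STA-03 = 121.11, d_STA-04 = 74.20 km.
Circle about each station: (x + 70.7)² + (y + 166.1)² = 349.36²; (x − 122.1)² + (y − 112.1)² = 121.11²; (x + 50.6)² + (y − 202.9)² = 74.20².
Subtracting the STA-02 equation from the STA-03 and STA-04 equations removes the quadratic terms:
385.6 x + 556.4 y = 102271.90
40.2 x + 738.0 y = 127687.84
Solving the 2×2 system: x ≈ 16.9, y ≈ 172.1 km.
Check against STA-02 (with the unrounded x, y): √((x + 70.7)²+(y + 166.1)²) = 349.36 ≈ 349.36 km. ✓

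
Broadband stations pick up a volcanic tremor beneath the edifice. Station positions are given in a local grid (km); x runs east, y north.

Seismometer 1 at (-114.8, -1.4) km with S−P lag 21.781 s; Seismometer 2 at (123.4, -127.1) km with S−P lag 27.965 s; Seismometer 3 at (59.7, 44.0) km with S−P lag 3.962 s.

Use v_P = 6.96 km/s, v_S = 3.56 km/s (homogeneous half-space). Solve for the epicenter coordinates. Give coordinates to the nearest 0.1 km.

Distance from S−P lag: d = Δt · v_P v_S / (v_P − v_S) = Δt · (6.96·3.56)/(6.96−3.56) ≈ 7.2875·Δt.
So d_Seismometer 1 = 158.73, d_Seismometer 2 = 203.80, d_Seismometer 3 = 28.87 km.
Circle about each station: (x + 114.8)² + (y + 1.4)² = 158.73²; (x − 123.4)² + (y + 127.1)² = 203.80²; (x − 59.7)² + (y − 44.0)² = 28.87².
Subtracting the Seismometer 1 equation from the Seismometer 2 and Seismometer 3 equations removes the quadratic terms:
476.4 x − 251.4 y = 1861.74
349.0 x + 90.8 y = 16680.83
Solving the 2×2 system: x ≈ 33.3, y ≈ 55.7 km.

(33.3, 55.7)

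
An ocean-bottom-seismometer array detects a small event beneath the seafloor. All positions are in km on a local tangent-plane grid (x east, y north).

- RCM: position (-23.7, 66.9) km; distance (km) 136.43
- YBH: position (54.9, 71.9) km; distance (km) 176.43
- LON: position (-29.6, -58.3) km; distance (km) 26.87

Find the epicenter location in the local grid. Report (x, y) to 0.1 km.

(-55.4, -65.8)

Circle about each station: (x + 23.7)² + (y − 66.9)² = 136.43²; (x − 54.9)² + (y − 71.9)² = 176.43²; (x + 29.6)² + (y + 58.3)² = 26.87².
Subtracting pairs of circle equations eliminates x²+y² and gives linear equations (the radical axes):
157.2 x + 10.0 y = -9368.08
-11.8 x − 250.4 y = 17128.90
Solving the 2×2 system: x ≈ -55.4, y ≈ -65.8 km.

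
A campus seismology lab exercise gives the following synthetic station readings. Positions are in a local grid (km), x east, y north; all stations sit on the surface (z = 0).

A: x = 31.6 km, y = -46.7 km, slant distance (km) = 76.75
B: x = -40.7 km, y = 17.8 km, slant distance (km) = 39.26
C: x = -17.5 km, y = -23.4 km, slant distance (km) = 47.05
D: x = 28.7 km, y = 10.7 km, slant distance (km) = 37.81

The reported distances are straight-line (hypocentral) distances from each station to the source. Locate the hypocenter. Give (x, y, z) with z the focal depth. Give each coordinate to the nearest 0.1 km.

Each station gives a sphere (x−x_i)² + (y−y_i)² + z² = d_i² (stations at z=0).
Subtracting the A sphere from B and C: z² cancels, leaving linear equations in x and y:
-144.6 x + 129.0 y = 3143.09
-98.2 x + 46.6 y = 1351.22
Solving: x ≈ -4.695, y ≈ 19.102 km (keep extra digits for the depth step; rounded: -4.7, 19.1).
Then from the A sphere: z² = 76.75² − (x − 31.6)² − (y + 46.7)² with x = -4.695, y = 19.102, so z ≈ 15.599 ≈ 15.6 km.

(-4.7, 19.1, 15.6)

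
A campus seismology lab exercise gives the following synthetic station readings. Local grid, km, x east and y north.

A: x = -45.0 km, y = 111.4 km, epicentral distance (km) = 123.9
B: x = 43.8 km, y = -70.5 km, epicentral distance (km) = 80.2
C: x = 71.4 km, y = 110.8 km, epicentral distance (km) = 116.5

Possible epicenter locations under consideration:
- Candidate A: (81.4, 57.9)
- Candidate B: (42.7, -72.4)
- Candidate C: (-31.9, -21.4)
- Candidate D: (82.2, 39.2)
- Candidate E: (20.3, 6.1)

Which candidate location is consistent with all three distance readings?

Candidate E

For each candidate, compare |candidate − station| to the reported distance:
Candidate A: residuals A 13.4, B 53.6, C 62.7 → max 62.7 km
Candidate B: residuals A 79.8, B 78.0, C 68.9 → max 79.8 km
Candidate C: residuals A 9.5, B 10.0, C 51.3 → max 51.3 km
Candidate D: residuals A 22.4, B 36.0, C 44.1 → max 44.1 km
Candidate E: residuals A 0.0, B 0.1, C 0.0 → max 0.1 km
Only Candidate E has all residuals ≈ 0.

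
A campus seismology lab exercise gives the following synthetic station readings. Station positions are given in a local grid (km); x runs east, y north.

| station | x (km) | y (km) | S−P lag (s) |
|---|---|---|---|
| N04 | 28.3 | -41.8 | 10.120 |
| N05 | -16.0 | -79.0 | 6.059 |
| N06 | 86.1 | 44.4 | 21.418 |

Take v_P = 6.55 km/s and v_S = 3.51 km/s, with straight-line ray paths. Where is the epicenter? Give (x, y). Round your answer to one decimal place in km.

Distance from S−P lag: d = Δt · v_P v_S / (v_P − v_S) = Δt · (6.55·3.51)/(6.55−3.51) ≈ 7.5627·Δt.
So d_N04 = 76.53, d_N05 = 45.82, d_N06 = 161.98 km.
Circle about each station: (x − 28.3)² + (y + 41.8)² = 76.53²; (x + 16.0)² + (y + 79.0)² = 45.82²; (x − 86.1)² + (y − 44.4)² = 161.98².
Subtracting the N04 equation from the N05 and N06 equations removes the quadratic terms:
-88.6 x − 74.4 y = 7706.24
115.6 x + 172.4 y = -13544.24
Solving the 2×2 system: x ≈ -48.1, y ≈ -46.3 km.

x ≈ -48.1 km, y ≈ -46.3 km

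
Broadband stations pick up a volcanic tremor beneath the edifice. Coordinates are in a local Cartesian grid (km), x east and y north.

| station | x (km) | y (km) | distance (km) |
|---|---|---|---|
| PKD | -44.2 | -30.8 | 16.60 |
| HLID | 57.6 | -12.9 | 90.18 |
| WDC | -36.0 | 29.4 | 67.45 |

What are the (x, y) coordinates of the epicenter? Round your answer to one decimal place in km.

Circle about each station: (x + 44.2)² + (y + 30.8)² = 16.60²; (x − 57.6)² + (y + 12.9)² = 90.18²; (x + 36.0)² + (y − 29.4)² = 67.45².
Subtracting pairs of circle equations eliminates x²+y² and gives linear equations (the radical axes):
203.6 x + 35.8 y = -7274.98
16.4 x + 120.4 y = -5015.86
Solving the 2×2 system: x ≈ -29.1, y ≈ -37.7 km.

(-29.1, -37.7)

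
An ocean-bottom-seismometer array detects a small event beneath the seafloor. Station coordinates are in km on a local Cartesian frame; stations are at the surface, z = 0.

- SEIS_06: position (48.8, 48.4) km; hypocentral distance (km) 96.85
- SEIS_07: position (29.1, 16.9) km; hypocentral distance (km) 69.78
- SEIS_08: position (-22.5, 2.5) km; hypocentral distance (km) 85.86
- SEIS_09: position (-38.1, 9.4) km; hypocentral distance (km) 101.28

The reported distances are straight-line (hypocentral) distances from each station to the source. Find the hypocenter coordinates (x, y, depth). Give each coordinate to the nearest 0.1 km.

(41.6, -40.6, 37.5)

Each station gives a sphere (x−x_i)² + (y−y_i)² + z² = d_i² (stations at z=0).
Subtracting the SEIS_06 sphere from SEIS_07 and SEIS_08: z² cancels, leaving linear equations in x and y:
-39.4 x − 63.0 y = 919.09
-142.6 x − 91.8 y = -2203.52
Solving: x ≈ 41.587, y ≈ -40.597 km (keep extra digits for the depth step; rounded: 41.6, -40.6).
Then from the SEIS_06 sphere: z² = 96.85² − (x − 48.8)² − (y − 48.4)² with x = 41.587, y = -40.597, so z ≈ 37.516 ≈ 37.5 km.
Check against SEIS_09 (with the unrounded solution): distance 101.28 ≈ 101.28 km. ✓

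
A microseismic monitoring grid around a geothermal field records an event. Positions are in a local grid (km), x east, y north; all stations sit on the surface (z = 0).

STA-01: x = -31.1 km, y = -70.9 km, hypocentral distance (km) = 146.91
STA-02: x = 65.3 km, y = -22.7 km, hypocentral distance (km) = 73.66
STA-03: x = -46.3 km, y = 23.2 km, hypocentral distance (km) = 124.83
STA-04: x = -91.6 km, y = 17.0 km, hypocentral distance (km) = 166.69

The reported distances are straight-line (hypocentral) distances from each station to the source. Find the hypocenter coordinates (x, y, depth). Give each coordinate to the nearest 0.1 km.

Each station gives a sphere (x−x_i)² + (y−y_i)² + z² = d_i² (stations at z=0).
Subtracting the STA-01 sphere from STA-02 and STA-03: z² cancels, leaving linear equations in x and y:
192.8 x + 96.4 y = 14942.11
-30.4 x + 188.2 y = 2687.93
Solving: x ≈ 65.102, y ≈ 24.798 km (keep extra digits for the depth step; rounded: 65.1, 24.8).
Then from the STA-01 sphere: z² = 146.91² − (x + 31.1)² − (y + 70.9)² with x = 65.102, y = 24.798, so z ≈ 56.299 ≈ 56.3 km.
Check against STA-04 (with the unrounded solution): distance 166.69 ≈ 166.69 km. ✓

(65.1, 24.8, 56.3)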